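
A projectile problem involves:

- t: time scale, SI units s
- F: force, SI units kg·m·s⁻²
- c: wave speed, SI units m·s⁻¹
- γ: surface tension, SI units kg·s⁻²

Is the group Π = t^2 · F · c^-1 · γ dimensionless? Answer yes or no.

no

Sum the exponent of each base dimension across the product:
  M: 2·[t]_M + [F]_M − [c]_M + [γ]_M = 2·(0) + (1) − (0) + (1) = 2
  L: 2·[t]_L + [F]_L − [c]_L + [γ]_L = 2·(0) + (1) − (1) + (0) = 0
  T: 2·[t]_T + [F]_T − [c]_T + [γ]_T = 2·(1) + (-2) − (-1) + (-2) = -1
Net dimensions [M² T⁻¹] ≠ [1] — not dimensionless.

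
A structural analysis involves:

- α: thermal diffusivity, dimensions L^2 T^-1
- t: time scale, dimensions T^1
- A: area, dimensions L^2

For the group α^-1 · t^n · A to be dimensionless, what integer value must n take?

-1

Balance the T exponent: (1)·n from t, plus −(-1) + (0) = 1 from the rest, must sum to zero.
n + 1 = 0, so n = -1.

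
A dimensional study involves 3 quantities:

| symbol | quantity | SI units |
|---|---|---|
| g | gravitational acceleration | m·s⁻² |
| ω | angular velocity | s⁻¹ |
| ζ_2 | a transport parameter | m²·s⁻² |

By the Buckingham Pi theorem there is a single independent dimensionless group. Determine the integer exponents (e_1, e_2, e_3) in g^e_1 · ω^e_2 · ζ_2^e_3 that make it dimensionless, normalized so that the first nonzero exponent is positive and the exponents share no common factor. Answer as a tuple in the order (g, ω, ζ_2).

(2, -2, -1)

L: e_1·(1) + e_2·(0) + e_3·(2) = 0
T: e_1·(-2) + e_2·(-1) + e_3·(-2) = 0
Solving this homogeneous linear system for the smallest-integer solution (first nonzero entry positive) gives (2, -2, -1).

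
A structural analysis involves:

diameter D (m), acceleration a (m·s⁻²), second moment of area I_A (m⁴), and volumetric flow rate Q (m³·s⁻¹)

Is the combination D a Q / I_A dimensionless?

no

Sum the exponent of each base dimension across the product:
  L: [D]_L + [a]_L − [I_A]_L + [Q]_L = (1) + (1) − (4) + (3) = 1
  T: [D]_T + [a]_T − [I_A]_T + [Q]_T = (0) + (-2) − (0) + (-1) = -3
Net dimensions [L T⁻³] ≠ [1] — not dimensionless.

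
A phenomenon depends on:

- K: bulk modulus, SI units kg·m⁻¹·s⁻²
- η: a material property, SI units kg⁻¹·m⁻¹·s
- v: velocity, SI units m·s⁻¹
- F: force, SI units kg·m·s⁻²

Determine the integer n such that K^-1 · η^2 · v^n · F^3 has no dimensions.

-2

Balance the L exponent: (1)·n from v, plus −(-1) + 2·(-1) + 3·(1) = 2 from the rest, must sum to zero.
n + 2 = 0, so n = -2.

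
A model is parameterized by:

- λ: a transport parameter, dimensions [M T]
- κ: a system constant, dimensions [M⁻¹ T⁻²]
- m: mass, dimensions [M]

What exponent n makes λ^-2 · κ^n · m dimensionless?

Balance the M exponent: (-1)·n from κ, plus −2·(1) + (1) = -1 from the rest, must sum to zero.
−n − 1 = 0, so n = -1.

-1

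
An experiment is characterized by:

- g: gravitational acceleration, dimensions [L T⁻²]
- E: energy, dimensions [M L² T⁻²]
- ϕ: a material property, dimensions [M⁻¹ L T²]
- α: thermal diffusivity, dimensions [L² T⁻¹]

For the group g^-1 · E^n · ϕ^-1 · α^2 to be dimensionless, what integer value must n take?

-1

Balance the M exponent: (1)·n from E, plus −(0) − (-1) + 2·(0) = 1 from the rest, must sum to zero.
n + 1 = 0, so n = -1.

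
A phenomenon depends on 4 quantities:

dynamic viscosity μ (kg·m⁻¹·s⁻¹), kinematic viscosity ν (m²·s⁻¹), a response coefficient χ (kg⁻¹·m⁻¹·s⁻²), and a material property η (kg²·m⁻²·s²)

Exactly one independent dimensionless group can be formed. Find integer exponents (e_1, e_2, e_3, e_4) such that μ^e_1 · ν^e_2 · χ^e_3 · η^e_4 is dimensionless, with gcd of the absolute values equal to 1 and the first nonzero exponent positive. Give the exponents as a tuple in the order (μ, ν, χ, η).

(1, -1, -1, -1)

M: e_1·(1) + e_2·(0) + e_3·(-1) + e_4·(2) = 0
L: e_1·(-1) + e_2·(2) + e_3·(-1) + e_4·(-2) = 0
T: e_1·(-1) + e_2·(-1) + e_3·(-2) + e_4·(2) = 0
Solving this homogeneous linear system for the smallest-integer solution (first nonzero entry positive) gives (1, -1, -1, -1).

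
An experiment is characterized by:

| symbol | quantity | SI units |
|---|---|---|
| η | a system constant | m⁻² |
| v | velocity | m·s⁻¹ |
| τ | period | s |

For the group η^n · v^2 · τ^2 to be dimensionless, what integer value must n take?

Balance the L exponent: (-2)·n from η, plus 2·(1) + 2·(0) = 2 from the rest, must sum to zero.
-2n + 2 = 0, so n = 1.

1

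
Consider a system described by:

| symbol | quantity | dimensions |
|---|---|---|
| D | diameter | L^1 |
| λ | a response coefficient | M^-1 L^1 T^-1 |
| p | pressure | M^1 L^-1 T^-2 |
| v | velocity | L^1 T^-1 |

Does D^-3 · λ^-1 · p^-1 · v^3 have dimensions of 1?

yes

Sum the exponent of each base dimension across the product:
  M: −3·[D]_M − [λ]_M − [p]_M + 3·[v]_M = −3·(0) − (-1) − (1) + 3·(0) = 0
  L: −3·[D]_L − [λ]_L − [p]_L + 3·[v]_L = −3·(1) − (1) − (-1) + 3·(1) = 0
  T: −3·[D]_T − [λ]_T − [p]_T + 3·[v]_T = −3·(0) − (-1) − (-2) + 3·(-1) = 0
All base exponents vanish — dimensionless.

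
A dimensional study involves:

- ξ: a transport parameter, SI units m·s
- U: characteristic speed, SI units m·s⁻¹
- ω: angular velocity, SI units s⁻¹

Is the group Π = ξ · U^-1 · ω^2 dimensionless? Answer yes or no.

Sum the exponent of each base dimension across the product:
  L: [ξ]_L − [U]_L + 2·[ω]_L = (1) − (1) + 2·(0) = 0
  T: [ξ]_T − [U]_T + 2·[ω]_T = (1) − (-1) + 2·(-1) = 0
All base exponents vanish — dimensionless.

yes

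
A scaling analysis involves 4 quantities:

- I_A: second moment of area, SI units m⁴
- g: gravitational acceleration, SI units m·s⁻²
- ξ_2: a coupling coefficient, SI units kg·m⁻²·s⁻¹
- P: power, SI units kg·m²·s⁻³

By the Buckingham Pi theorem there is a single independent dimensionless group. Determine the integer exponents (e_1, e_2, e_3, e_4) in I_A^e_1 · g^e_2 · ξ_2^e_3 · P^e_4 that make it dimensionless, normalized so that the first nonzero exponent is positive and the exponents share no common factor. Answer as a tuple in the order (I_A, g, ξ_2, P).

(3, 4, 4, -4)

M: e_1·(0) + e_2·(0) + e_3·(1) + e_4·(1) = 0
L: e_1·(4) + e_2·(1) + e_3·(-2) + e_4·(2) = 0
T: e_1·(0) + e_2·(-2) + e_3·(-1) + e_4·(-3) = 0
Solving this homogeneous linear system for the smallest-integer solution (first nonzero entry positive) gives (3, 4, 4, -4).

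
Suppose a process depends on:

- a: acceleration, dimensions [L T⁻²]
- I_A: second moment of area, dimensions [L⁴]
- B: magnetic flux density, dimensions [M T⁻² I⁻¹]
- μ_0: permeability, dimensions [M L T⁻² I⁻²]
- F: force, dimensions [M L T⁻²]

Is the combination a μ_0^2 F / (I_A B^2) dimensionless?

Sum the exponent of each base dimension across the product:
  M: [a]_M − [I_A]_M − 2·[B]_M + 2·[μ_0]_M + [F]_M = (0) − (0) − 2·(1) + 2·(1) + (1) = 1
  L: [a]_L − [I_A]_L − 2·[B]_L + 2·[μ_0]_L + [F]_L = (1) − (4) − 2·(0) + 2·(1) + (1) = 0
  T: [a]_T − [I_A]_T − 2·[B]_T + 2·[μ_0]_T + [F]_T = (-2) − (0) − 2·(-2) + 2·(-2) + (-2) = -4
  I: [a]_I − [I_A]_I − 2·[B]_I + 2·[μ_0]_I + [F]_I = (0) − (0) − 2·(-1) + 2·(-2) + (0) = -2
Net dimensions [M T⁻⁴ I⁻²] ≠ [1] — not dimensionless.

no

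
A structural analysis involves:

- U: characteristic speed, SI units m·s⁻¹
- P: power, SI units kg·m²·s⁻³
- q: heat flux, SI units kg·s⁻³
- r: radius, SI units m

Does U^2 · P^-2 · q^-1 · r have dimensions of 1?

Sum the exponent of each base dimension across the product:
  M: 2·[U]_M − 2·[P]_M − [q]_M + [r]_M = 2·(0) − 2·(1) − (1) + (0) = -3
  L: 2·[U]_L − 2·[P]_L − [q]_L + [r]_L = 2·(1) − 2·(2) − (0) + (1) = -1
  T: 2·[U]_T − 2·[P]_T − [q]_T + [r]_T = 2·(-1) − 2·(-3) − (-3) + (0) = 7
Net dimensions [M⁻³ L⁻¹ T⁷] ≠ [1] — not dimensionless.

no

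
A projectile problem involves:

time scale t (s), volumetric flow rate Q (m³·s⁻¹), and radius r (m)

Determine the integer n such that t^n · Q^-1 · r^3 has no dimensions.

-1

Balance the T exponent: (1)·n from t, plus −(-1) + 3·(0) = 1 from the rest, must sum to zero.
n + 1 = 0, so n = -1.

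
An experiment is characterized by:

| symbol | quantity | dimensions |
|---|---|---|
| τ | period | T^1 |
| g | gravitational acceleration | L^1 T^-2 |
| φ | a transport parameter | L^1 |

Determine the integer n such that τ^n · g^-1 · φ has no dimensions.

-2

Balance the T exponent: (1)·n from τ, plus −(-2) + (0) = 2 from the rest, must sum to zero.
n + 2 = 0, so n = -2.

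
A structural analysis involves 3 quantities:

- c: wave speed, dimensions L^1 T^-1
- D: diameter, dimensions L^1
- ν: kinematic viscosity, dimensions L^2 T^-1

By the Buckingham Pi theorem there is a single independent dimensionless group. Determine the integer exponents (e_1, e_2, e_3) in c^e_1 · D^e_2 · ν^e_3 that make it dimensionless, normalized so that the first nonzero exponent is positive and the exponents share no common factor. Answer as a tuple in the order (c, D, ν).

L: e_1·(1) + e_2·(1) + e_3·(2) = 0
T: e_1·(-1) + e_2·(0) + e_3·(-1) = 0
Solving this homogeneous linear system for the smallest-integer solution (first nonzero entry positive) gives (1, 1, -1).

(1, 1, -1)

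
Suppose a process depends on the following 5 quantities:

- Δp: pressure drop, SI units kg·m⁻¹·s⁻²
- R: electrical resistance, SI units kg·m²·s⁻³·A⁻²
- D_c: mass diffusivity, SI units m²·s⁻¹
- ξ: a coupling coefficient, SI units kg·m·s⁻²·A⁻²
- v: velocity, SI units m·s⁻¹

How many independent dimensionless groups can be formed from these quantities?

1

There are 5 variables and 4 base dimensions (M, L, T, I).
The dimension matrix has rank 4.
Independent dimensionless groups: 5 − 4 = 1.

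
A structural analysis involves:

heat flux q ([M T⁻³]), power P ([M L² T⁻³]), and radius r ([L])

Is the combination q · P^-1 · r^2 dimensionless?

yes

Sum the exponent of each base dimension across the product:
  M: [q]_M − [P]_M + 2·[r]_M = (1) − (1) + 2·(0) = 0
  L: [q]_L − [P]_L + 2·[r]_L = (0) − (2) + 2·(1) = 0
  T: [q]_T − [P]_T + 2·[r]_T = (-3) − (-3) + 2·(0) = 0
All base exponents vanish — dimensionless.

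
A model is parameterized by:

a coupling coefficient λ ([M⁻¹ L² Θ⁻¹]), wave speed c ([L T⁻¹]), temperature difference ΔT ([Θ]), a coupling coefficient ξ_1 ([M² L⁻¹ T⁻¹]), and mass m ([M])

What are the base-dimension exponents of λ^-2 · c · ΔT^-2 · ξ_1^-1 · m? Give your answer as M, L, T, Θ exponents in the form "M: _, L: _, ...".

M: 1, L: -2, T: 0, Θ: 0

Collect each base-dimension exponent across the product:
  M: −2·(-1) + (0) − 2·(0) − (2) + (1) = 1
  L: −2·(2) + (1) − 2·(0) − (-1) + (0) = -2
  T: −2·(0) + (-1) − 2·(0) − (-1) + (0) = 0
  Θ: −2·(-1) + (0) − 2·(1) − (0) + (0) = 0
So the dimensions are [M L⁻²].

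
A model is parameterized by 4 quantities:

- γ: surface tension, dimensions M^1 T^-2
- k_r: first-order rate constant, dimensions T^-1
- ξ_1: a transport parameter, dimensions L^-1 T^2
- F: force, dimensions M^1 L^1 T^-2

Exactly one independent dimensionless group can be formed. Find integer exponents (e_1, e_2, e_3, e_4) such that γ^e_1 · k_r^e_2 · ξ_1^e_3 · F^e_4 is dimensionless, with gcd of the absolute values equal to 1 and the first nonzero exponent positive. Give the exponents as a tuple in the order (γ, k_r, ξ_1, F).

M: e_1·(1) + e_2·(0) + e_3·(0) + e_4·(1) = 0
L: e_1·(0) + e_2·(0) + e_3·(-1) + e_4·(1) = 0
T: e_1·(-2) + e_2·(-1) + e_3·(2) + e_4·(-2) = 0
Solving this homogeneous linear system for the smallest-integer solution (first nonzero entry positive) gives (1, -2, -1, -1).

(1, -2, -1, -1)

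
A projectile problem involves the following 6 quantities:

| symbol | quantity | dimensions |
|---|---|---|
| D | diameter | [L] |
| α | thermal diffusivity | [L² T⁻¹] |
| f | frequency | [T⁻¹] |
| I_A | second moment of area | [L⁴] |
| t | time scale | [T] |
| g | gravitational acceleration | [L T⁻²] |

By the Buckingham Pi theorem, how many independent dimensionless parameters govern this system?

4

There are 6 variables and 2 base dimensions (L, T).
The dimension matrix has rank 2.
Independent dimensionless groups: 6 − 2 = 4.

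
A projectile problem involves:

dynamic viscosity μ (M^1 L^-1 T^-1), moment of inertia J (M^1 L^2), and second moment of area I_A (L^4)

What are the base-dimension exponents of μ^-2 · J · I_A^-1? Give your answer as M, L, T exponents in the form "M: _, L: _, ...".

Collect each base-dimension exponent across the product:
  M: −2·(1) + (1) − (0) = -1
  L: −2·(-1) + (2) − (4) = 0
  T: −2·(-1) + (0) − (0) = 2
So the dimensions are [M⁻¹ T²].

M: -1, L: 0, T: 2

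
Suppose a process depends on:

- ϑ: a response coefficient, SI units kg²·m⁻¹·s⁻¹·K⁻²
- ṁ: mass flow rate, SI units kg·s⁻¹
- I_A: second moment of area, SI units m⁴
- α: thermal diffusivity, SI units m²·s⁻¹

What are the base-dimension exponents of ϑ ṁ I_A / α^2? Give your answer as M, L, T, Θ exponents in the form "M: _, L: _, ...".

Collect each base-dimension exponent across the product:
  M: (2) + (1) + (0) − 2·(0) = 3
  L: (-1) + (0) + (4) − 2·(2) = -1
  T: (-1) + (-1) + (0) − 2·(-1) = 0
  Θ: (-2) + (0) + (0) − 2·(0) = -2
So the dimensions are [M³ L⁻¹ Θ⁻²].

M: 3, L: -1, T: 0, Θ: -2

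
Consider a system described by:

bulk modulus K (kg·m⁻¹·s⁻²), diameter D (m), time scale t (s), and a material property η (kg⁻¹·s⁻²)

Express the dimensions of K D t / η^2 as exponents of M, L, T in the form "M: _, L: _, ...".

M: 3, L: 0, T: 3

Collect each base-dimension exponent across the product:
  M: (1) + (0) + (0) − 2·(-1) = 3
  L: (-1) + (1) + (0) − 2·(0) = 0
  T: (-2) + (0) + (1) − 2·(-2) = 3
So the dimensions are [M³ T³].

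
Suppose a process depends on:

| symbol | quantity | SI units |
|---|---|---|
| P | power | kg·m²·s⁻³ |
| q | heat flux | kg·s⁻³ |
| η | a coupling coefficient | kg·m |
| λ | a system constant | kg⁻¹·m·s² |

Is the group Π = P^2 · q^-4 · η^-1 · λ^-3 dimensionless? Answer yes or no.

yes

Sum the exponent of each base dimension across the product:
  M: 2·[P]_M − 4·[q]_M − [η]_M − 3·[λ]_M = 2·(1) − 4·(1) − (1) − 3·(-1) = 0
  L: 2·[P]_L − 4·[q]_L − [η]_L − 3·[λ]_L = 2·(2) − 4·(0) − (1) − 3·(1) = 0
  T: 2·[P]_T − 4·[q]_T − [η]_T − 3·[λ]_T = 2·(-3) − 4·(-3) − (0) − 3·(2) = 0
All base exponents vanish — dimensionless.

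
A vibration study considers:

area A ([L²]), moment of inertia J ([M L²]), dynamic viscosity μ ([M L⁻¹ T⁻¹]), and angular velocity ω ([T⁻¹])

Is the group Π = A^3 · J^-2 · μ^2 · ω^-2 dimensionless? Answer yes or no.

yes

Sum the exponent of each base dimension across the product:
  M: 3·[A]_M − 2·[J]_M + 2·[μ]_M − 2·[ω]_M = 3·(0) − 2·(1) + 2·(1) − 2·(0) = 0
  L: 3·[A]_L − 2·[J]_L + 2·[μ]_L − 2·[ω]_L = 3·(2) − 2·(2) + 2·(-1) − 2·(0) = 0
  T: 3·[A]_T − 2·[J]_T + 2·[μ]_T − 2·[ω]_T = 3·(0) − 2·(0) + 2·(-1) − 2·(-1) = 0
All base exponents vanish — dimensionless.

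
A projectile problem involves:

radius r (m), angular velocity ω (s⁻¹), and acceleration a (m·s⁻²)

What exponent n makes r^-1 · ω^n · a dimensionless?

-2

Balance the T exponent: (-1)·n from ω, plus −(0) + (-2) = -2 from the rest, must sum to zero.
−n − 2 = 0, so n = -2.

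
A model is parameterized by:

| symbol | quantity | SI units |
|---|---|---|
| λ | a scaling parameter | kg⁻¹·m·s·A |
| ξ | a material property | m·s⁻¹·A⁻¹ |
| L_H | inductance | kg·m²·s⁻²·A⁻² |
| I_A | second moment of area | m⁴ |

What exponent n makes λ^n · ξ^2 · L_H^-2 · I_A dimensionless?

Balance the M exponent: (-1)·n from λ, plus 2·(0) − 2·(1) + (0) = -2 from the rest, must sum to zero.
−n − 2 = 0, so n = -2.

-2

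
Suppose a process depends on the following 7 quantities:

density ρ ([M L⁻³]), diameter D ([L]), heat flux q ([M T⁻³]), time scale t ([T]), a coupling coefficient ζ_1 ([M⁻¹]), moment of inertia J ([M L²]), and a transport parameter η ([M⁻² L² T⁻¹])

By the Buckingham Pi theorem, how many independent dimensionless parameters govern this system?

There are 7 variables and 3 base dimensions (M, L, T).
The dimension matrix has rank 3.
Independent dimensionless groups: 7 − 3 = 4.

4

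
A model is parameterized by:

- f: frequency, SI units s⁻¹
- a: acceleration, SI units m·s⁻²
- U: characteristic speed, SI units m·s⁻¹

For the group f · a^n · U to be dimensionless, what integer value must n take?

-1

Balance the L exponent: (1)·n from a, plus (0) + (1) = 1 from the rest, must sum to zero.
n + 1 = 0, so n = -1.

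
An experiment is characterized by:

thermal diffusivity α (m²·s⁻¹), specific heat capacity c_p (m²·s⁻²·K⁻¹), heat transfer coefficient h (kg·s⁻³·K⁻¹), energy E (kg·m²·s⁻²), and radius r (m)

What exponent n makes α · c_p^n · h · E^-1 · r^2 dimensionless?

-1

Balance the L exponent: (2)·n from c_p, plus (2) + (0) − (2) + 2·(1) = 2 from the rest, must sum to zero.
2n + 2 = 0, so n = -1.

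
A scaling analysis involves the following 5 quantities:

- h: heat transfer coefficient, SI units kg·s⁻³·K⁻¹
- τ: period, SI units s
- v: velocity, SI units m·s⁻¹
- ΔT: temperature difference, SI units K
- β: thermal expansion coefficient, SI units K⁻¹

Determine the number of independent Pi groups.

There are 5 variables and 4 base dimensions (M, L, T, Θ).
The dimension matrix has rank 4.
Independent dimensionless groups: 5 − 4 = 1.

1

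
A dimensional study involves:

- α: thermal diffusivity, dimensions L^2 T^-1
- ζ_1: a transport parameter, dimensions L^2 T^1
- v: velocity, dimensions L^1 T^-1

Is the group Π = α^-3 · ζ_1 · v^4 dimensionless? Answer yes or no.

yes

Sum the exponent of each base dimension across the product:
  L: −3·[α]_L + [ζ_1]_L + 4·[v]_L = −3·(2) + (2) + 4·(1) = 0
  T: −3·[α]_T + [ζ_1]_T + 4·[v]_T = −3·(-1) + (1) + 4·(-1) = 0
All base exponents vanish — dimensionless.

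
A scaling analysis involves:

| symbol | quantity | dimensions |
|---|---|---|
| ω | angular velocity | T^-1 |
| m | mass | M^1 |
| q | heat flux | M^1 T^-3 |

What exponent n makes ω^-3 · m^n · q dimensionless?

-1

Balance the M exponent: (1)·n from m, plus −3·(0) + (1) = 1 from the rest, must sum to zero.
n + 1 = 0, so n = -1.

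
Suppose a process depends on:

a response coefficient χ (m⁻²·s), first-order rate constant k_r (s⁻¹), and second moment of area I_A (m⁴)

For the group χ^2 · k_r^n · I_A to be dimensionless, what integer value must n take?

2

Balance the T exponent: (-1)·n from k_r, plus 2·(1) + (0) = 2 from the rest, must sum to zero.
−n + 2 = 0, so n = 2.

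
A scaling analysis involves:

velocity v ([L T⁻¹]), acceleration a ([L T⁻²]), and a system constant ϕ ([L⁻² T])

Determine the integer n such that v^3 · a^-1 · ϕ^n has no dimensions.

Balance the L exponent: (-2)·n from ϕ, plus 3·(1) − (1) = 2 from the rest, must sum to zero.
-2n + 2 = 0, so n = 1.

1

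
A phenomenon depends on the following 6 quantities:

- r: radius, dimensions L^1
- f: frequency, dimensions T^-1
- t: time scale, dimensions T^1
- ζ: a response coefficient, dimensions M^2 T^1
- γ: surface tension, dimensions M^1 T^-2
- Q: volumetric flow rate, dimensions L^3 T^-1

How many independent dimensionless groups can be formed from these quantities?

3

There are 6 variables and 3 base dimensions (M, L, T).
The dimension matrix has rank 3.
Independent dimensionless groups: 6 − 3 = 3.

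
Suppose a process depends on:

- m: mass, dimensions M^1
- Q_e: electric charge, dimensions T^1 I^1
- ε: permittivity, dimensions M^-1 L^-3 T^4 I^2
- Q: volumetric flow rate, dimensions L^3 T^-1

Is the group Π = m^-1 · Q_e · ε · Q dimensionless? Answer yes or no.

no

Sum the exponent of each base dimension across the product:
  M: −[m]_M + [Q_e]_M + [ε]_M + [Q]_M = −(1) + (0) + (-1) + (0) = -2
  L: −[m]_L + [Q_e]_L + [ε]_L + [Q]_L = −(0) + (0) + (-3) + (3) = 0
  T: −[m]_T + [Q_e]_T + [ε]_T + [Q]_T = −(0) + (1) + (4) + (-1) = 4
  I: −[m]_I + [Q_e]_I + [ε]_I + [Q]_I = −(0) + (1) + (2) + (0) = 3
Net dimensions [M⁻² T⁴ I³] ≠ [1] — not dimensionless.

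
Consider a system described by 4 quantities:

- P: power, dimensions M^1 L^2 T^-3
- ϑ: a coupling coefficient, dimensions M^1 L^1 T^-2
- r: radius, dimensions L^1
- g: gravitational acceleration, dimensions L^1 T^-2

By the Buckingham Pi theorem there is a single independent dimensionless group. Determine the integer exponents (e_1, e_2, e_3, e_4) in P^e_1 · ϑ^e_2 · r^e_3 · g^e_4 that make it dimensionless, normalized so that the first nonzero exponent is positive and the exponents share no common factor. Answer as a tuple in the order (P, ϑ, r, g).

M: e_1·(1) + e_2·(1) + e_3·(0) + e_4·(0) = 0
L: e_1·(2) + e_2·(1) + e_3·(1) + e_4·(1) = 0
T: e_1·(-3) + e_2·(-2) + e_3·(0) + e_4·(-2) = 0
Solving this homogeneous linear system for the smallest-integer solution (first nonzero entry positive) gives (2, -2, -1, -1).

(2, -2, -1, -1)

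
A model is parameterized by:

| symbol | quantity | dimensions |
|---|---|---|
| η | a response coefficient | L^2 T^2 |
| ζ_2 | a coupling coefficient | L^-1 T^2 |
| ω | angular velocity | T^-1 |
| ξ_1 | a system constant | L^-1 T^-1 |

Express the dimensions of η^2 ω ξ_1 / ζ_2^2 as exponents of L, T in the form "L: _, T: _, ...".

L: 5, T: -2

Collect each base-dimension exponent across the product:
  L: 2·(2) − 2·(-1) + (0) + (-1) = 5
  T: 2·(2) − 2·(2) + (-1) + (-1) = -2
So the dimensions are [L⁵ T⁻²].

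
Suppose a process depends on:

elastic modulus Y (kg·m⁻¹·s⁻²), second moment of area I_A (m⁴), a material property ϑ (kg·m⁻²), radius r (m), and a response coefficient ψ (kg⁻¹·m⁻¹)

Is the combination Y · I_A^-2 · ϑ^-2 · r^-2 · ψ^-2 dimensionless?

no

Sum the exponent of each base dimension across the product:
  M: [Y]_M − 2·[I_A]_M − 2·[ϑ]_M − 2·[r]_M − 2·[ψ]_M = (1) − 2·(0) − 2·(1) − 2·(0) − 2·(-1) = 1
  L: [Y]_L − 2·[I_A]_L − 2·[ϑ]_L − 2·[r]_L − 2·[ψ]_L = (-1) − 2·(4) − 2·(-2) − 2·(1) − 2·(-1) = -5
  T: [Y]_T − 2·[I_A]_T − 2·[ϑ]_T − 2·[r]_T − 2·[ψ]_T = (-2) − 2·(0) − 2·(0) − 2·(0) − 2·(0) = -2
Net dimensions [M L⁻⁵ T⁻²] ≠ [1] — not dimensionless.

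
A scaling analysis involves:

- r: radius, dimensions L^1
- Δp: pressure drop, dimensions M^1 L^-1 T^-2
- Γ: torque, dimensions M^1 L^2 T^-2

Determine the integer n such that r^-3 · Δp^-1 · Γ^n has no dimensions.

1

Balance the M exponent: (1)·n from Γ, plus −3·(0) − (1) = -1 from the rest, must sum to zero.
n − 1 = 0, so n = 1.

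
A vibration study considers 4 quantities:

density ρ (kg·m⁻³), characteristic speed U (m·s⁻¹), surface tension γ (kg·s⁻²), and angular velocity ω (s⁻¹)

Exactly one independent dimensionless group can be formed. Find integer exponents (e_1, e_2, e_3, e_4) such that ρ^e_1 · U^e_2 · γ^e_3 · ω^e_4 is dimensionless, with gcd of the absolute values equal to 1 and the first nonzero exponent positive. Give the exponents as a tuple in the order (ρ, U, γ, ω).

(1, 3, -1, -1)

M: e_1·(1) + e_2·(0) + e_3·(1) + e_4·(0) = 0
L: e_1·(-3) + e_2·(1) + e_3·(0) + e_4·(0) = 0
T: e_1·(0) + e_2·(-1) + e_3·(-2) + e_4·(-1) = 0
Solving this homogeneous linear system for the smallest-integer solution (first nonzero entry positive) gives (1, 3, -1, -1).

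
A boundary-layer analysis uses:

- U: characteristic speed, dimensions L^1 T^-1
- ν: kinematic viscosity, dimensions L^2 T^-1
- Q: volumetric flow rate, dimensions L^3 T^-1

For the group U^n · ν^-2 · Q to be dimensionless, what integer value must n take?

Balance the L exponent: (1)·n from U, plus −2·(2) + (3) = -1 from the rest, must sum to zero.
n − 1 = 0, so n = 1.

1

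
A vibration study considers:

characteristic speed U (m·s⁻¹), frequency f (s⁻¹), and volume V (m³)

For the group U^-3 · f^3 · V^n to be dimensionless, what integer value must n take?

1

Balance the L exponent: (3)·n from V, plus −3·(1) + 3·(0) = -3 from the rest, must sum to zero.
3n − 3 = 0, so n = 1.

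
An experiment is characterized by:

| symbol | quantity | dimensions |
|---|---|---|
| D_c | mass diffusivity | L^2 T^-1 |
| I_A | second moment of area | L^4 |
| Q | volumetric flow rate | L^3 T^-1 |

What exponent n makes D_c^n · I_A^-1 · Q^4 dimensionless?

-4

Balance the L exponent: (2)·n from D_c, plus −(4) + 4·(3) = 8 from the rest, must sum to zero.
2n + 8 = 0, so n = -4.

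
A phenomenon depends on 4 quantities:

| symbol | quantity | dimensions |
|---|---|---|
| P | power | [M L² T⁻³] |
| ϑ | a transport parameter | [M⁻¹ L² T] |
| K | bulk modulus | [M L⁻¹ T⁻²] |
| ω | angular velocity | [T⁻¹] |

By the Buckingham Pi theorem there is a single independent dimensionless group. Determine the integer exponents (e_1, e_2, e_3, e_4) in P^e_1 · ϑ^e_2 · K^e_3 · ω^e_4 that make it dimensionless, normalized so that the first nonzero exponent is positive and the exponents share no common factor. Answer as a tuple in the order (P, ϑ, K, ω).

(1, -3, -4, 2)

M: e_1·(1) + e_2·(-1) + e_3·(1) + e_4·(0) = 0
L: e_1·(2) + e_2·(2) + e_3·(-1) + e_4·(0) = 0
T: e_1·(-3) + e_2·(1) + e_3·(-2) + e_4·(-1) = 0
Solving this homogeneous linear system for the smallest-integer solution (first nonzero entry positive) gives (1, -3, -4, 2).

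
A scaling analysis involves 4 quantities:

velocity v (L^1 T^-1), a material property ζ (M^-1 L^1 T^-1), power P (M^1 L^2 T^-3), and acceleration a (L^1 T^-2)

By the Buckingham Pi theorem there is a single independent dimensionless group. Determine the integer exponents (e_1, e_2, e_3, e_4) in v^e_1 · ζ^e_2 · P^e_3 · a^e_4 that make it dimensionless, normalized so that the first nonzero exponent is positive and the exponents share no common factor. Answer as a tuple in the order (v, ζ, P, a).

(2, -1, -1, 1)

M: e_1·(0) + e_2·(-1) + e_3·(1) + e_4·(0) = 0
L: e_1·(1) + e_2·(1) + e_3·(2) + e_4·(1) = 0
T: e_1·(-1) + e_2·(-1) + e_3·(-3) + e_4·(-2) = 0
Solving this homogeneous linear system for the smallest-integer solution (first nonzero entry positive) gives (2, -1, -1, 1).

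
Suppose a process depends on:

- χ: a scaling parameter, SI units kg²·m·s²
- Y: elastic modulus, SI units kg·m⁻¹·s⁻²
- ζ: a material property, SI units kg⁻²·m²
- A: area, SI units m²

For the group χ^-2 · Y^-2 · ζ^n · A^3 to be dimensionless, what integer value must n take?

Balance the M exponent: (-2)·n from ζ, plus −2·(2) − 2·(1) + 3·(0) = -6 from the rest, must sum to zero.
-2n − 6 = 0, so n = -3.

-3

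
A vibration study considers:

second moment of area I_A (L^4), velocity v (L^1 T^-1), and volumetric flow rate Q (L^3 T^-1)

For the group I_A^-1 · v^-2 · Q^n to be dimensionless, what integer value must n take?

2

Balance the L exponent: (3)·n from Q, plus −(4) − 2·(1) = -6 from the rest, must sum to zero.
3n − 6 = 0, so n = 2.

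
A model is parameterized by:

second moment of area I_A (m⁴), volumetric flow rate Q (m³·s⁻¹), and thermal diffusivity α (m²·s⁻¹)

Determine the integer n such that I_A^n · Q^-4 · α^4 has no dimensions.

Balance the L exponent: (4)·n from I_A, plus −4·(3) + 4·(2) = -4 from the rest, must sum to zero.
4n − 4 = 0, so n = 1.

1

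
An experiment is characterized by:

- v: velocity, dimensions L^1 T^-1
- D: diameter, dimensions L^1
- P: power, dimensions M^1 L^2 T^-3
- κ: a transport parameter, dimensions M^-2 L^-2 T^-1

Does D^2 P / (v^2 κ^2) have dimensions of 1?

Sum the exponent of each base dimension across the product:
  M: −2·[v]_M + 2·[D]_M + [P]_M − 2·[κ]_M = −2·(0) + 2·(0) + (1) − 2·(-2) = 5
  L: −2·[v]_L + 2·[D]_L + [P]_L − 2·[κ]_L = −2·(1) + 2·(1) + (2) − 2·(-2) = 6
  T: −2·[v]_T + 2·[D]_T + [P]_T − 2·[κ]_T = −2·(-1) + 2·(0) + (-3) − 2·(-1) = 1
Net dimensions [M⁵ L⁶ T] ≠ [1] — not dimensionless.

no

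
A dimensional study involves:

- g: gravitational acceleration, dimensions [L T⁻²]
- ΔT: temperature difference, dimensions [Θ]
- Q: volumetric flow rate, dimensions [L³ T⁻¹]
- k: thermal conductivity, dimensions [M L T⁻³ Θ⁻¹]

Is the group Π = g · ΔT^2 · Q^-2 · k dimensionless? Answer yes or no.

no

Sum the exponent of each base dimension across the product:
  M: [g]_M + 2·[ΔT]_M − 2·[Q]_M + [k]_M = (0) + 2·(0) − 2·(0) + (1) = 1
  L: [g]_L + 2·[ΔT]_L − 2·[Q]_L + [k]_L = (1) + 2·(0) − 2·(3) + (1) = -4
  T: [g]_T + 2·[ΔT]_T − 2·[Q]_T + [k]_T = (-2) + 2·(0) − 2·(-1) + (-3) = -3
  Θ: [g]_Θ + 2·[ΔT]_Θ − 2·[Q]_Θ + [k]_Θ = (0) + 2·(1) − 2·(0) + (-1) = 1
Net dimensions [M L⁻⁴ T⁻³ Θ] ≠ [1] — not dimensionless.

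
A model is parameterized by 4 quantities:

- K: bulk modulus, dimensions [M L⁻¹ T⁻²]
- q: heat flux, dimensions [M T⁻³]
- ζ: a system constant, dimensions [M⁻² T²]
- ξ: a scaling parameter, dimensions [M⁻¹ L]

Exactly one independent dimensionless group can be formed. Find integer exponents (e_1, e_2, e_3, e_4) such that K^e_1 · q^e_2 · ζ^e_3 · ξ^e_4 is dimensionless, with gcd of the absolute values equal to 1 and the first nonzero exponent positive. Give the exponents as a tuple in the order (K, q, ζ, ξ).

(2, -2, -1, 2)

M: e_1·(1) + e_2·(1) + e_3·(-2) + e_4·(-1) = 0
L: e_1·(-1) + e_2·(0) + e_3·(0) + e_4·(1) = 0
T: e_1·(-2) + e_2·(-3) + e_3·(2) + e_4·(0) = 0
Solving this homogeneous linear system for the smallest-integer solution (first nonzero entry positive) gives (2, -2, -1, 2).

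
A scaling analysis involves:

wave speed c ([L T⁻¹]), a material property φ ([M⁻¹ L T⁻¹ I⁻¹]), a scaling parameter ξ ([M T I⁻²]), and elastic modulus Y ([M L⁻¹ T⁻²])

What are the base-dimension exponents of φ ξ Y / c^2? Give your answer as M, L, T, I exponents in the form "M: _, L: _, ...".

Collect each base-dimension exponent across the product:
  M: −2·(0) + (-1) + (1) + (1) = 1
  L: −2·(1) + (1) + (0) + (-1) = -2
  T: −2·(-1) + (-1) + (1) + (-2) = 0
  I: −2·(0) + (-1) + (-2) + (0) = -3
So the dimensions are [M L⁻² I⁻³].

M: 1, L: -2, T: 0, I: -3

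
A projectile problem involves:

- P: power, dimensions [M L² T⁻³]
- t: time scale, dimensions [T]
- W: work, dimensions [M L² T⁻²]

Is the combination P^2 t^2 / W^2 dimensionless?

Sum the exponent of each base dimension across the product:
  M: 2·[P]_M + 2·[t]_M − 2·[W]_M = 2·(1) + 2·(0) − 2·(1) = 0
  L: 2·[P]_L + 2·[t]_L − 2·[W]_L = 2·(2) + 2·(0) − 2·(2) = 0
  T: 2·[P]_T + 2·[t]_T − 2·[W]_T = 2·(-3) + 2·(1) − 2·(-2) = 0
All base exponents vanish — dimensionless.

yes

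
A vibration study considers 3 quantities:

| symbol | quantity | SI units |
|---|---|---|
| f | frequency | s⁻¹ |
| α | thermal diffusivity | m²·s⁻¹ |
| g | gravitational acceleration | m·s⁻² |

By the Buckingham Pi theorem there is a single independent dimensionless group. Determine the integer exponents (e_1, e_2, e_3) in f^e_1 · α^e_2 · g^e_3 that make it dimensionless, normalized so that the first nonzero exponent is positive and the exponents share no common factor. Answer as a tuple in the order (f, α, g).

L: e_1·(0) + e_2·(2) + e_3·(1) = 0
T: e_1·(-1) + e_2·(-1) + e_3·(-2) = 0
Solving this homogeneous linear system for the smallest-integer solution (first nonzero entry positive) gives (3, 1, -2).

(3, 1, -2)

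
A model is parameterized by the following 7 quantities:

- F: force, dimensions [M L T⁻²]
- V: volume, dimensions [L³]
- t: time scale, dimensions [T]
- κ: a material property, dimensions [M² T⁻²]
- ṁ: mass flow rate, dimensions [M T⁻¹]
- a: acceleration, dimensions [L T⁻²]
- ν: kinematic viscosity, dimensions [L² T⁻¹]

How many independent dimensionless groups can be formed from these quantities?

There are 7 variables and 3 base dimensions (M, L, T).
The dimension matrix has rank 3.
Independent dimensionless groups: 7 − 3 = 4.

4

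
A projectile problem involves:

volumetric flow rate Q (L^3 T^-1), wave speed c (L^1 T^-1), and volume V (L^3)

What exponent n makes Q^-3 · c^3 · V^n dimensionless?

Balance the L exponent: (3)·n from V, plus −3·(3) + 3·(1) = -6 from the rest, must sum to zero.
3n − 6 = 0, so n = 2.

2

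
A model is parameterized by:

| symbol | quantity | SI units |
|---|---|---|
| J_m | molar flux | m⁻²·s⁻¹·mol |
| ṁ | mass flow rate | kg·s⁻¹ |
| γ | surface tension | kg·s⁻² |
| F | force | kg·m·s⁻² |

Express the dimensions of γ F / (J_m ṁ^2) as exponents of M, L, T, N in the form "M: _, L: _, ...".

Collect each base-dimension exponent across the product:
  M: −(0) − 2·(1) + (1) + (1) = 0
  L: −(-2) − 2·(0) + (0) + (1) = 3
  T: −(-1) − 2·(-1) + (-2) + (-2) = -1
  N: −(1) − 2·(0) + (0) + (0) = -1
So the dimensions are [L³ T⁻¹ N⁻¹].

M: 0, L: 3, T: -1, N: -1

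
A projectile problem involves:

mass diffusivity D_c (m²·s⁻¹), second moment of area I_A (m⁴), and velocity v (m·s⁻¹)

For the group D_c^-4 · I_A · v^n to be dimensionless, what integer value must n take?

4

Balance the L exponent: (1)·n from v, plus −4·(2) + (4) = -4 from the rest, must sum to zero.
n − 4 = 0, so n = 4.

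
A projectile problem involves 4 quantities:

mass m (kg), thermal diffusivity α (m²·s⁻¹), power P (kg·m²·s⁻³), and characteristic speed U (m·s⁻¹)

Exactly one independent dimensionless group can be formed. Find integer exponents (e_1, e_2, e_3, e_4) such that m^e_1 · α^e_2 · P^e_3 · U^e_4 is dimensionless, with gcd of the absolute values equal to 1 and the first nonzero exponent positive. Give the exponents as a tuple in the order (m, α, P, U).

M: e_1·(1) + e_2·(0) + e_3·(1) + e_4·(0) = 0
L: e_1·(0) + e_2·(2) + e_3·(2) + e_4·(1) = 0
T: e_1·(0) + e_2·(-1) + e_3·(-3) + e_4·(-1) = 0
Solving this homogeneous linear system for the smallest-integer solution (first nonzero entry positive) gives (1, -1, -1, 4).

(1, -1, -1, 4)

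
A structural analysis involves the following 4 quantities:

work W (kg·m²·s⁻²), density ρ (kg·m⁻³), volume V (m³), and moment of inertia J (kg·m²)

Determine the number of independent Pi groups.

There are 4 variables and 3 base dimensions (M, L, T).
The dimension matrix has rank 3.
Independent dimensionless groups: 4 − 3 = 1.

1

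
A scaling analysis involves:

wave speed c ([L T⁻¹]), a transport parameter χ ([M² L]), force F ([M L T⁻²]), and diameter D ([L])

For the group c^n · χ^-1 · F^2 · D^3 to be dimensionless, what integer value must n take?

Balance the L exponent: (1)·n from c, plus −(1) + 2·(1) + 3·(1) = 4 from the rest, must sum to zero.
n + 4 = 0, so n = -4.

-4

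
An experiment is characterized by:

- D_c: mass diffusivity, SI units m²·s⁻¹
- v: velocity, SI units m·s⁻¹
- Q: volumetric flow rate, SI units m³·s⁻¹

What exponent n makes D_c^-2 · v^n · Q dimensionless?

1

Balance the L exponent: (1)·n from v, plus −2·(2) + (3) = -1 from the rest, must sum to zero.
n − 1 = 0, so n = 1.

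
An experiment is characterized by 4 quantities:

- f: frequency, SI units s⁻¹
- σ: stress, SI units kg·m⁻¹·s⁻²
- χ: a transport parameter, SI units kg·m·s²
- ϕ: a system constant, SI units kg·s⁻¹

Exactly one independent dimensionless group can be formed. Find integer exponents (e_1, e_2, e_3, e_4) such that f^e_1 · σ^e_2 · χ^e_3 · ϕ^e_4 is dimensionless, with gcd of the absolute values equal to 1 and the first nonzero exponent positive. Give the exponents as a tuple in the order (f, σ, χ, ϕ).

(2, 1, 1, -2)

M: e_1·(0) + e_2·(1) + e_3·(1) + e_4·(1) = 0
L: e_1·(0) + e_2·(-1) + e_3·(1) + e_4·(0) = 0
T: e_1·(-1) + e_2·(-2) + e_3·(2) + e_4·(-1) = 0
Solving this homogeneous linear system for the smallest-integer solution (first nonzero entry positive) gives (2, 1, 1, -2).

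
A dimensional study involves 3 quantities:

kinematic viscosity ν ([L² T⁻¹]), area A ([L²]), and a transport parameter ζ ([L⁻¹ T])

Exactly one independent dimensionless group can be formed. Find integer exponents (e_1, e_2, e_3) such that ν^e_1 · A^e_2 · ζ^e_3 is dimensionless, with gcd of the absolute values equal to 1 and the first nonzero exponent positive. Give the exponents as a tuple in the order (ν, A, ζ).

(2, -1, 2)

L: e_1·(2) + e_2·(2) + e_3·(-1) = 0
T: e_1·(-1) + e_2·(0) + e_3·(1) = 0
Solving this homogeneous linear system for the smallest-integer solution (first nonzero entry positive) gives (2, -1, 2).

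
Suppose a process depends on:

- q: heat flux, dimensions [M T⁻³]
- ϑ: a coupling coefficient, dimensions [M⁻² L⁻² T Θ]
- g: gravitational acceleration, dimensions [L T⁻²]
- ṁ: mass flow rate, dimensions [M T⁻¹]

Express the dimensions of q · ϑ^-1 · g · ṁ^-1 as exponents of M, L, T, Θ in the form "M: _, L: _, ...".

M: 2, L: 3, T: -5, Θ: -1

Collect each base-dimension exponent across the product:
  M: (1) − (-2) + (0) − (1) = 2
  L: (0) − (-2) + (1) − (0) = 3
  T: (-3) − (1) + (-2) − (-1) = -5
  Θ: (0) − (1) + (0) − (0) = -1
So the dimensions are [M² L³ T⁻⁵ Θ⁻¹].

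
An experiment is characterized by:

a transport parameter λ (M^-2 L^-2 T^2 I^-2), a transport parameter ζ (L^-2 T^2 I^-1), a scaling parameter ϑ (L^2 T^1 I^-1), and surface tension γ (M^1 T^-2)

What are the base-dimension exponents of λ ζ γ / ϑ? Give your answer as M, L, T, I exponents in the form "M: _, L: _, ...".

Collect each base-dimension exponent across the product:
  M: (-2) + (0) − (0) + (1) = -1
  L: (-2) + (-2) − (2) + (0) = -6
  T: (2) + (2) − (1) + (-2) = 1
  I: (-2) + (-1) − (-1) + (0) = -2
So the dimensions are [M⁻¹ L⁻⁶ T I⁻²].

M: -1, L: -6, T: 1, I: -2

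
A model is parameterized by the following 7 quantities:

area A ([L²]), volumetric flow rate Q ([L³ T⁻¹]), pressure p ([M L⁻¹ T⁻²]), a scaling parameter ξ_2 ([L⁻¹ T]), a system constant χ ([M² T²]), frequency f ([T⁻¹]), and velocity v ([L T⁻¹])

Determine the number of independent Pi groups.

There are 7 variables and 3 base dimensions (M, L, T).
The dimension matrix has rank 3.
Independent dimensionless groups: 7 − 3 = 4.

4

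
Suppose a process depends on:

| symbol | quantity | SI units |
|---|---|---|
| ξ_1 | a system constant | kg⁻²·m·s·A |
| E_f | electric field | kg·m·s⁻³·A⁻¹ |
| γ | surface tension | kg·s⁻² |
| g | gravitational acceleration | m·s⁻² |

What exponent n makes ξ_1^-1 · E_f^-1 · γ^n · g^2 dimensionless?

Balance the M exponent: (1)·n from γ, plus −(-2) − (1) + 2·(0) = 1 from the rest, must sum to zero.
n + 1 = 0, so n = -1.

-1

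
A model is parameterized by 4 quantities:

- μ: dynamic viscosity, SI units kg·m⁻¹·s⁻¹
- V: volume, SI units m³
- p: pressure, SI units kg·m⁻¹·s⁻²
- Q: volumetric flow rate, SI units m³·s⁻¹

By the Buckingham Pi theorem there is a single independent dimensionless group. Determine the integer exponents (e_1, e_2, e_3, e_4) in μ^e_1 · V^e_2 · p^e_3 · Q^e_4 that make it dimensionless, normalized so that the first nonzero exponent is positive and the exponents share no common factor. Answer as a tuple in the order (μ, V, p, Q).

M: e_1·(1) + e_2·(0) + e_3·(1) + e_4·(0) = 0
L: e_1·(-1) + e_2·(3) + e_3·(-1) + e_4·(3) = 0
T: e_1·(-1) + e_2·(0) + e_3·(-2) + e_4·(-1) = 0
Solving this homogeneous linear system for the smallest-integer solution (first nonzero entry positive) gives (1, -1, -1, 1).

(1, -1, -1, 1)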